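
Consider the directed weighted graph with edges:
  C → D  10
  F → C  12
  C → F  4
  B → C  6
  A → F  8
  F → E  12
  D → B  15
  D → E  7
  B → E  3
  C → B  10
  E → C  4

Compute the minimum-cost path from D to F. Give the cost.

15

Candidate routes:
D→B→E→C→F: 15 + 3 + 4 + 4 = 26
D→E→C→F: 7 + 4 + 4 = 15
D→B→C→F: 15 + 6 + 4 = 25
Shortest: 15.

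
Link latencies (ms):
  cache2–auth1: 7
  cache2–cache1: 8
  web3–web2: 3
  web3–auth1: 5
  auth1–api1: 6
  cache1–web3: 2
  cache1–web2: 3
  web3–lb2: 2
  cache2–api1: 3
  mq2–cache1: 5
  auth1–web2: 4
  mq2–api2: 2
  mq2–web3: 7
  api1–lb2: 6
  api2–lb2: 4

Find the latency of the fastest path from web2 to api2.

9

Comparing a few candidate routes:
web2-web3-lb2-api2: 3 + 2 + 4 = 9
web2-web3-cache1-mq2-api2: 3 + 2 + 5 + 2 = 12
web2-cache1-web3-lb2-api2: 3 + 2 + 2 + 4 = 11
web2-cache1-mq2-api2: 3 + 5 + 2 = 10
Shortest: 9 ms.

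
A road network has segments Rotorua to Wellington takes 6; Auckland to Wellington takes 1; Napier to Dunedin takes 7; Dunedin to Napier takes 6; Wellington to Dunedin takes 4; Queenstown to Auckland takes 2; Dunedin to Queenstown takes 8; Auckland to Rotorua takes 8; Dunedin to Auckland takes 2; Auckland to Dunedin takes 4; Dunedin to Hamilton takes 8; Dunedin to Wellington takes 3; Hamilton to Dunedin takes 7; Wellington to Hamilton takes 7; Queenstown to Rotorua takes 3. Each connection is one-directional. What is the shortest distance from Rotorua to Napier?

16

Candidate routes:
Rotorua→Wellington→Dunedin→Napier: 6 + 4 + 6 = 16
Rotorua→Wellington→Hamilton→Dunedin→Napier: 6 + 7 + 7 + 6 = 26
Best route has total 16.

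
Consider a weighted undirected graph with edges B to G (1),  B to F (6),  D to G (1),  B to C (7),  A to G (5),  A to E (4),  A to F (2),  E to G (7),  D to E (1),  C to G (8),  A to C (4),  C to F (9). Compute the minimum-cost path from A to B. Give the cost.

A few of the A→B routes:
A - C - B: 4 + 7 = 11
A - G - B: 5 + 1 = 6
A - E - D - G - B: 4 + 1 + 1 + 1 = 7
A - E - G - B: 4 + 7 + 1 = 12
A - F - B: 2 + 6 = 8
Shortest: 6.

6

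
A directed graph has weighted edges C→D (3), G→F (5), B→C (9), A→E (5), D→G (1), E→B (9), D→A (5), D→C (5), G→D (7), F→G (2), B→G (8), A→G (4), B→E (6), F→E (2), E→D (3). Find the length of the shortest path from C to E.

Candidate routes:
C→D→A→G→F→E: 3 + 5 + 4 + 5 + 2 = 19
C→D→G→F→E: 3 + 1 + 5 + 2 = 11
C→D→A→E: 3 + 5 + 5 = 13
Shortest: 11.

11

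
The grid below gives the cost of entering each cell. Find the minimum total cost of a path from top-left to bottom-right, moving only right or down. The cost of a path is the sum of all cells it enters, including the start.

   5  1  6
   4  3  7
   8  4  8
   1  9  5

26

Cheapest: r0c0 → r0c1 → r1c1 → r2c1 → r2c2 → r3c2
  5 + 1 + 3 + 4 + 8 + 5 = 26
For comparison, the top-then-right route costs 32.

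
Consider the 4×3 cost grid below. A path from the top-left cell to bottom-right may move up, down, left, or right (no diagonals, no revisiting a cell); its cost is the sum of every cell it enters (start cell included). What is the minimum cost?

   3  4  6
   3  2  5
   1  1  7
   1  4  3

15

Best path: (0,0) (1,0) (2,0) (2,1) (3,1) (3,2)
Cost: 3 + 3 + 1 + 1 + 4 + 3 = 15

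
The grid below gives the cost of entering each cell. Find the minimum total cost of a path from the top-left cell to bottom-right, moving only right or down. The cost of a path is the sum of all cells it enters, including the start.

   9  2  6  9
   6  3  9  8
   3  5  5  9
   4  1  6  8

34

Take [0,0]→[0,1]→[1,1]→[2,1]→[3,1]→[3,2]→[3,3] for a total of 9 + 2 + 3 + 5 + 1 + 6 + 8 = 34.
(Top row then right column would cost 51.)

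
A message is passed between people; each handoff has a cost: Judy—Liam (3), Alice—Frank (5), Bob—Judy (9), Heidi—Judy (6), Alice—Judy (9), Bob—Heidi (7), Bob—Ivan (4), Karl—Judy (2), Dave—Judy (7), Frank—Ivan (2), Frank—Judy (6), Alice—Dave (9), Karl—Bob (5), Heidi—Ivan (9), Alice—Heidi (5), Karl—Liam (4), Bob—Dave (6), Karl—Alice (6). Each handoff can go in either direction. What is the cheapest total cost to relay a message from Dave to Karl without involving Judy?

A few of the Dave→Karl routes:
Dave → Bob → Heidi → Alice → Karl: 6 + 7 + 5 + 6 = 24
Dave → Bob → Karl: 6 + 5 = 11
Dave → Bob → Ivan → Frank → Alice → Karl: 6 + 4 + 2 + 5 + 6 = 23
Dave → Alice → Karl: 9 + 6 = 15
Best route has total 11.

11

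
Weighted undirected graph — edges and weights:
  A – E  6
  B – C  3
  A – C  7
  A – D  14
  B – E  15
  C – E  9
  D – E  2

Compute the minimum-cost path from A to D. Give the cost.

Routes from A to D:
A → C → E → D: 7 + 9 + 2 = 18
A → C → B → E → D: 7 + 3 + 15 + 2 = 27
A → D: 14
A → E → D: 6 + 2 = 8
Shortest: 8.

8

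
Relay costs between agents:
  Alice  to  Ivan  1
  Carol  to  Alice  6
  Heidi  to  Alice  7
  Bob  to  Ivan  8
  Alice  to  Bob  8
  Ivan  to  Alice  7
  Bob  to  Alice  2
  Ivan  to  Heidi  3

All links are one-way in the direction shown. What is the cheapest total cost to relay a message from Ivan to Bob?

Candidate routes:
Ivan-Heidi-Alice-Bob: 3 + 7 + 8 = 18
Ivan-Alice-Bob: 7 + 8 = 15
Shortest: 15.

15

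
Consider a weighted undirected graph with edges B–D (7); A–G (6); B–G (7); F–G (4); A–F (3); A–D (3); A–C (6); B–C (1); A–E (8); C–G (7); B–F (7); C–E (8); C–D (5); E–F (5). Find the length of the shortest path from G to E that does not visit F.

Some routes from G to E avoiding F:
G → B → C → E: 7 + 1 + 8 = 16
G → A → C → E: 6 + 6 + 8 = 20
G → A → E: 6 + 8 = 14
G → C → E: 7 + 8 = 15
Best route has total 14.

14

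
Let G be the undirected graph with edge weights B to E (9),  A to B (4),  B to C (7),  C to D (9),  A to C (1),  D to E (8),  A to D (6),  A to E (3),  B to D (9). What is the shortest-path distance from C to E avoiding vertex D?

4

Routes from C to E avoiding D:
C → B → E: 7 + 9 = 16
C → B → A → E: 7 + 4 + 3 = 14
C → A → B → E: 1 + 4 + 9 = 14
C → A → E: 1 + 3 = 4
Best route has total 4.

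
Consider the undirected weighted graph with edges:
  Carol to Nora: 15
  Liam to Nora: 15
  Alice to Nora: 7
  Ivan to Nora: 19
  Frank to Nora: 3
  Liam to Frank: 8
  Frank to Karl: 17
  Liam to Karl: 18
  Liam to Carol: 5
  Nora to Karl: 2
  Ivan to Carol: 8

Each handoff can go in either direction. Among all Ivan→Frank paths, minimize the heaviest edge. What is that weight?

A few of the Ivan→Frank routes:
Ivan → Carol → Nora → Frank: max(8, 15, 3) = 15
Ivan → Carol → Nora → Liam → Frank: max(8, 15, 15, 8) = 15
Ivan → Carol → Liam → Nora → Karl → Frank: max(8, 5, 15, 2, 17) = 17
Ivan → Carol → Liam → Frank: max(8, 5, 8) = 8
Ivan → Carol → Liam → Nora → Frank: max(8, 5, 15, 3) = 15
Best route has worst link 8.

8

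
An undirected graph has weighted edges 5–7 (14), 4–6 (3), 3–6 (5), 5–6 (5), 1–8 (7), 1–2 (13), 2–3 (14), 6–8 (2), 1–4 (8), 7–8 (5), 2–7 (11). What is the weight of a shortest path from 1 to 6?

9

Checking several routes:
1-8-6: 7 + 2 = 9
1-2-7-8-6: 13 + 11 + 5 + 2 = 31
1-4-6: 8 + 3 = 11
Shortest: 9.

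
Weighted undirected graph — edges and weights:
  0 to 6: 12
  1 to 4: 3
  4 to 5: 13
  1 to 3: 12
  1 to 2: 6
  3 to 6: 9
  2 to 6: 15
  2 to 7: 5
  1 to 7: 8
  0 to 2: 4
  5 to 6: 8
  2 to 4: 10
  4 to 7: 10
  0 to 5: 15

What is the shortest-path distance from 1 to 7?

Some routes from 1 to 7:
1 -> 4 -> 7: 3 + 10 = 13
1 -> 7: 8
1 -> 2 -> 7: 6 + 5 = 11
Best route has total 8.

8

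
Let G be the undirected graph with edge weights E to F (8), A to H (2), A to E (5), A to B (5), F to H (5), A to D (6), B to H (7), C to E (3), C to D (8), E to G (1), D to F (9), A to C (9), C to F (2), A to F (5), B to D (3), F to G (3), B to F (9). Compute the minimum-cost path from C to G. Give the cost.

4

Some routes from C to G:
C-F-G: 2 + 3 = 5
C-E-G: 3 + 1 = 4
C-F-E-G: 2 + 8 + 1 = 11
Best route has total 4.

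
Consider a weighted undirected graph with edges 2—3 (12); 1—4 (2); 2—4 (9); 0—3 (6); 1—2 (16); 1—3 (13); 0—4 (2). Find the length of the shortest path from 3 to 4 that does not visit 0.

Routes from 3 to 4 avoiding 0:
3-2-4: 12 + 9 = 21
3-1-2-4: 13 + 16 + 9 = 38
3-2-1-4: 12 + 16 + 2 = 30
3-1-4: 13 + 2 = 15
The minimum is 15.

15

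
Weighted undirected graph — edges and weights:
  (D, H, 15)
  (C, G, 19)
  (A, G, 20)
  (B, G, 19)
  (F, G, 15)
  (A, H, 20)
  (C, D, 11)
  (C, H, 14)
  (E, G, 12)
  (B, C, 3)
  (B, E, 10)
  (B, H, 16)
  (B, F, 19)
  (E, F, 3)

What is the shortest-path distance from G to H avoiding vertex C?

35

Checking several routes:
G→A→H: 20 + 20 = 40
G→B→H: 19 + 16 = 35
G→F→E→B→H: 15 + 3 + 10 + 16 = 44
G→E→B→H: 12 + 10 + 16 = 38
Best route has total 35.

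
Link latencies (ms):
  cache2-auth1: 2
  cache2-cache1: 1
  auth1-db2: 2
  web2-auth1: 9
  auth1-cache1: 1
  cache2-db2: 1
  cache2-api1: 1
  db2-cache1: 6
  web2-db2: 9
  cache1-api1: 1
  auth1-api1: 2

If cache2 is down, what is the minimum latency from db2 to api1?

A few of the db2→api1 routes:
db2 -> auth1 -> api1: 2 + 2 = 4
db2 -> cache1 -> api1: 6 + 1 = 7
db2 -> auth1 -> cache1 -> api1: 2 + 1 + 1 = 4
The minimum is 4 ms.

4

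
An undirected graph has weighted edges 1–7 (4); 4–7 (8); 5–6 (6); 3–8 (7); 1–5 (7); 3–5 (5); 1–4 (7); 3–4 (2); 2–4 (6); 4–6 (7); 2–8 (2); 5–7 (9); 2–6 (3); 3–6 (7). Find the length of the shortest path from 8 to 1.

15

Comparing a few candidate routes:
8 - 2 - 4 - 1: 2 + 6 + 7 = 15
8 - 2 - 6 - 5 - 1: 2 + 3 + 6 + 7 = 18
8 - 3 - 4 - 1: 7 + 2 + 7 = 16
Best route has total 15.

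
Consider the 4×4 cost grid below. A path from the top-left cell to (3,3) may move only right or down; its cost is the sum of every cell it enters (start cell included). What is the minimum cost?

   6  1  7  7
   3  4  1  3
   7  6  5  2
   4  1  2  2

Cheapest: (0,0)→(0,1)→(1,1)→(1,2)→(1,3)→(2,3)→(3,3)
  6 + 1 + 4 + 1 + 3 + 2 + 2 = 19

19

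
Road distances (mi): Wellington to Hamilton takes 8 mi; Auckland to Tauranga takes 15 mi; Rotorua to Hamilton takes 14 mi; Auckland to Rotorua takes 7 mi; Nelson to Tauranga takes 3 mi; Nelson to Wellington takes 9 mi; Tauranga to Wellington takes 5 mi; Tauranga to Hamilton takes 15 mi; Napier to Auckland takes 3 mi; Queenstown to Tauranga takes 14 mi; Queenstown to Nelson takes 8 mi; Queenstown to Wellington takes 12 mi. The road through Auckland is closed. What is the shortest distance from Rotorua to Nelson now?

30

A few of the Rotorua→Nelson routes:
Rotorua → Hamilton → Tauranga → Wellington → Nelson: 14 + 15 + 5 + 9 = 43
Rotorua → Hamilton → Wellington → Nelson: 14 + 8 + 9 = 31
Rotorua → Hamilton → Wellington → Queenstown → Nelson: 14 + 8 + 12 + 8 = 42
Rotorua → Hamilton → Wellington → Tauranga → Queenstown → Nelson: 14 + 8 + 5 + 14 + 8 = 49
Rotorua → Hamilton → Tauranga → Nelson: 14 + 15 + 3 = 32
Rotorua → Hamilton → Wellington → Tauranga → Nelson: 14 + 8 + 5 + 3 = 30
Shortest: 30 mi.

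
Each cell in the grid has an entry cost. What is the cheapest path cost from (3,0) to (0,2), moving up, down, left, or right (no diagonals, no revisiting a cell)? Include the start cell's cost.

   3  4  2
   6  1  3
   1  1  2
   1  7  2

9

Take (3,0)→(2,0)→(2,1)→(1,1)→(1,2)→(0,2) for a total of 1 + 1 + 1 + 1 + 3 + 2 = 9.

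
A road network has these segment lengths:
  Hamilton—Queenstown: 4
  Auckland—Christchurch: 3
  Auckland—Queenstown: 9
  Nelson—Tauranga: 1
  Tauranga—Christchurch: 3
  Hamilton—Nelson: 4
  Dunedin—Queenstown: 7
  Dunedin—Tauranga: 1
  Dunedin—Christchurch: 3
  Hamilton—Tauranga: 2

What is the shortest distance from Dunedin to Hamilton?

Comparing a few candidate routes:
Dunedin-Christchurch-Tauranga-Nelson-Hamilton: 3 + 3 + 1 + 4 = 11
Dunedin-Queenstown-Hamilton: 7 + 4 = 11
Dunedin-Tauranga-Nelson-Hamilton: 1 + 1 + 4 = 6
Dunedin-Tauranga-Hamilton: 1 + 2 = 3
Dunedin-Christchurch-Tauranga-Hamilton: 3 + 3 + 2 = 8
The minimum is 3.

3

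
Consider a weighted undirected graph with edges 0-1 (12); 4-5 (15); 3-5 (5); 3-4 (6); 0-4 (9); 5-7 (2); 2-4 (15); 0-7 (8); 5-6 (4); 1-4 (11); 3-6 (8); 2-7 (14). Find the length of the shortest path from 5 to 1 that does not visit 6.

Checking several routes:
5 -> 7 -> 0 -> 1: 2 + 8 + 12 = 22
5 -> 3 -> 4 -> 1: 5 + 6 + 11 = 22
5 -> 4 -> 1: 15 + 11 = 26
Shortest: 22.

22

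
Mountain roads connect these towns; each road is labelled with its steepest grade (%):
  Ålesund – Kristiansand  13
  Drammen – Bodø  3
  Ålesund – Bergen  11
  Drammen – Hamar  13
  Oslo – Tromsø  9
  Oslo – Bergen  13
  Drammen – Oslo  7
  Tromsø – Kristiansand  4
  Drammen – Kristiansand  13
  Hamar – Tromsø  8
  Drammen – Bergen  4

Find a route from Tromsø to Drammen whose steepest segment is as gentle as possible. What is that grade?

Checking several routes:
Tromsø -> Oslo -> Bergen -> Drammen: max(9, 13, 4) = 13
Tromsø -> Oslo -> Bergen -> Ålesund -> Kristiansand -> Drammen: max(9, 13, 11, 13, 13) = 13
Tromsø -> Hamar -> Drammen: max(8, 13) = 13
Tromsø -> Kristiansand -> Ålesund -> Bergen -> Oslo -> Drammen: max(4, 13, 11, 13, 7) = 13
Tromsø -> Oslo -> Drammen: max(9, 7) = 9
Best route has worst link 9%.

9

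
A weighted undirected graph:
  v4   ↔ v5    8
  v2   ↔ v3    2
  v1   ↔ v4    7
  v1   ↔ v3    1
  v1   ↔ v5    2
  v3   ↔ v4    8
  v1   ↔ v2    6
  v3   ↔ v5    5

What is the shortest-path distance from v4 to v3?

8

Comparing a few candidate routes:
v4 → v3: 8
v4 → v1 → v3: 7 + 1 = 8
v4 → v5 → v3: 8 + 5 = 13
v4 → v5 → v1 → v3: 8 + 2 + 1 = 11
v4 → v1 → v5 → v3: 7 + 2 + 5 = 14
The minimum is 8.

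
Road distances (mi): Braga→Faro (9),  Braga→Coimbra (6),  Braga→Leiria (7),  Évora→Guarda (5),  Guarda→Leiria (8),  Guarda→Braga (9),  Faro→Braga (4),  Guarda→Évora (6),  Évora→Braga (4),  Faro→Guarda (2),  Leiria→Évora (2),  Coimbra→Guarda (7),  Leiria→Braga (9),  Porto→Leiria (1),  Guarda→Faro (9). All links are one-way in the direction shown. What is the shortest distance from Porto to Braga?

Checking several routes:
Porto -> Leiria -> Évora -> Braga: 1 + 2 + 4 = 7
Porto -> Leiria -> Évora -> Guarda -> Braga: 1 + 2 + 5 + 9 = 17
Porto -> Leiria -> Braga: 1 + 9 = 10
The minimum is 7 mi.

7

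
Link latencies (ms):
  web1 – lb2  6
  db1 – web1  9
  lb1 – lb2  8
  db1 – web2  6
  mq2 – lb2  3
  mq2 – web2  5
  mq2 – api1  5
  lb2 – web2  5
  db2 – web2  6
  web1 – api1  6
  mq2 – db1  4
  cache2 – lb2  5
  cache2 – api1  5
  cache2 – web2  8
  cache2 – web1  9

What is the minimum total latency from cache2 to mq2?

Checking several routes:
cache2 → api1 → mq2: 5 + 5 = 10
cache2 → lb2 → mq2: 5 + 3 = 8
cache2 → web2 → db1 → mq2: 8 + 6 + 4 = 18
cache2 → web2 → mq2: 8 + 5 = 13
cache2 → web2 → lb2 → mq2: 8 + 5 + 3 = 16
cache2 → lb2 → web2 → mq2: 5 + 5 + 5 = 15
The minimum is 8 ms.

8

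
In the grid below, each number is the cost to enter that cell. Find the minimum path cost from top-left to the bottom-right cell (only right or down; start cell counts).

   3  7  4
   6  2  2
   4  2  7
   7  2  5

Best path: r0c0 → r1c0 → r1c1 → r2c1 → r3c1 → r3c2
Cost: 3 + 6 + 2 + 2 + 2 + 5 = 20
For comparison, the top-then-right route costs 28.

20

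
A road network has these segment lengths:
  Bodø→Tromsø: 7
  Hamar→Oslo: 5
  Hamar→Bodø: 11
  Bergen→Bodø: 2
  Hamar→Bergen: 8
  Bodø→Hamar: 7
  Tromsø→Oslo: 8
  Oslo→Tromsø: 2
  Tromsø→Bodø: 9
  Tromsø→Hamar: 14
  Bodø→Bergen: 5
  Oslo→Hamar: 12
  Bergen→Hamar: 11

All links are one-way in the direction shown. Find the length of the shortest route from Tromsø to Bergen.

14

Some routes from Tromsø to Bergen:
Tromsø -> Bodø -> Bergen: 9 + 5 = 14
Tromsø -> Hamar -> Bergen: 14 + 8 = 22
Tromsø -> Bodø -> Hamar -> Bergen: 9 + 7 + 8 = 24
Best route has total 14.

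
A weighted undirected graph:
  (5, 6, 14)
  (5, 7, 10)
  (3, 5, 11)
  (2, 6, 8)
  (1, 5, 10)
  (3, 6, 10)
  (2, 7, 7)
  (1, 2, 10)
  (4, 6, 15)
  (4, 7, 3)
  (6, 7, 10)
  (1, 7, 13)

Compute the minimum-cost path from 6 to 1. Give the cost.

18

Checking several routes:
6 -> 2 -> 1: 8 + 10 = 18
6 -> 7 -> 2 -> 1: 10 + 7 + 10 = 27
6 -> 5 -> 1: 14 + 10 = 24
6 -> 2 -> 7 -> 1: 8 + 7 + 13 = 28
6 -> 7 -> 1: 10 + 13 = 23
The minimum is 18.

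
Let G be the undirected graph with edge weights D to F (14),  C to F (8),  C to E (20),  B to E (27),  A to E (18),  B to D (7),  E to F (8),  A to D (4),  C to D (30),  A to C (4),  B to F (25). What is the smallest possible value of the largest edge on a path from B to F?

Checking several routes:
B→D→A→E→F: max(7, 4, 18, 8) = 18
B→D→A→C→F: max(7, 4, 4, 8) = 8
B→D→F: max(7, 14) = 14
Smallest bottleneck: 8.

8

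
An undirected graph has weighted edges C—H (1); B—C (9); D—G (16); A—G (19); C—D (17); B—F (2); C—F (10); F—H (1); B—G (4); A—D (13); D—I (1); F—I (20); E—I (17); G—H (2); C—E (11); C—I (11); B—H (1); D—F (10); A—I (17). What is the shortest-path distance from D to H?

Some routes from D to H:
D → F → B → H: 10 + 2 + 1 = 13
D → F → B → G → H: 10 + 2 + 4 + 2 = 18
D → F → H: 10 + 1 = 11
D → I → C → H: 1 + 11 + 1 = 13
Best route has total 11.

11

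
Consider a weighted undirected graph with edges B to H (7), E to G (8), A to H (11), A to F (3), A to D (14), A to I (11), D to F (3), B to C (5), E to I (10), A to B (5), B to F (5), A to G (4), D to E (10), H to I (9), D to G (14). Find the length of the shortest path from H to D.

Some routes from H to D:
H→B→F→D: 7 + 5 + 3 = 15
H→B→A→F→D: 7 + 5 + 3 + 3 = 18
H→A→F→D: 11 + 3 + 3 = 17
The minimum is 15.

15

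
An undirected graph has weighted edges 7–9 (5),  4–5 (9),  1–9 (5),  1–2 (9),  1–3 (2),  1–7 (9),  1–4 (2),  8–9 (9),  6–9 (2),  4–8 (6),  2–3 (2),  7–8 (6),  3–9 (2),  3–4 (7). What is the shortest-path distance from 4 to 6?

Checking several routes:
4-3-9-6: 7 + 2 + 2 = 11
4-1-3-9-6: 2 + 2 + 2 + 2 = 8
4-1-9-6: 2 + 5 + 2 = 9
Shortest: 8.

8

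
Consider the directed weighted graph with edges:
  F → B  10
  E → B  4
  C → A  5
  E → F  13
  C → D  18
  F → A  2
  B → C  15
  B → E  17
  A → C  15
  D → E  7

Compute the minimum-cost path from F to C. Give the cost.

Candidate routes:
F → B → C: 10 + 15 = 25
F → A → C: 2 + 15 = 17
The minimum is 17.

17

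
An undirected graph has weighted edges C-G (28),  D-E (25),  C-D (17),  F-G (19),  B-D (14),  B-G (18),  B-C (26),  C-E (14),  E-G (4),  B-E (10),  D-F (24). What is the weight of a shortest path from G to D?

A few of the G→D routes:
G → C → D: 28 + 17 = 45
G → E → C → D: 4 + 14 + 17 = 35
G → E → D: 4 + 25 = 29
G → B → D: 18 + 14 = 32
G → E → B → D: 4 + 10 + 14 = 28
G → F → D: 19 + 24 = 43
Shortest: 28.

28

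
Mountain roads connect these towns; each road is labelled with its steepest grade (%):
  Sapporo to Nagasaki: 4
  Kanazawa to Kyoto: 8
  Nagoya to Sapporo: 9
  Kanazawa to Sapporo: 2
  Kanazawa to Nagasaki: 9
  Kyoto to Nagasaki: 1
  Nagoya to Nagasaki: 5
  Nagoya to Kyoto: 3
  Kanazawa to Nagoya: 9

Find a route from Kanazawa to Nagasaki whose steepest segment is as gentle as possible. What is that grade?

4

A few of the Kanazawa→Nagasaki routes:
Kanazawa → Kyoto → Nagoya → Nagasaki: max(8, 3, 5) = 8
Kanazawa → Sapporo → Nagasaki: max(2, 4) = 4
Kanazawa → Nagasaki: max(9) = 9
Kanazawa → Kyoto → Nagasaki: max(8, 1) = 8
Smallest bottleneck: 4%.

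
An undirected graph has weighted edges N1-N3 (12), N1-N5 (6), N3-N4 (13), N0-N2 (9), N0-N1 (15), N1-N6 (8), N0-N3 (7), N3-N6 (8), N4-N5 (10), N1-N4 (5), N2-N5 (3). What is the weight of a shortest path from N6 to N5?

14

A few of the N6→N5 routes:
N6-N1-N4-N5: 8 + 5 + 10 = 23
N6-N3-N1-N5: 8 + 12 + 6 = 26
N6-N1-N5: 8 + 6 = 14
Shortest: 14.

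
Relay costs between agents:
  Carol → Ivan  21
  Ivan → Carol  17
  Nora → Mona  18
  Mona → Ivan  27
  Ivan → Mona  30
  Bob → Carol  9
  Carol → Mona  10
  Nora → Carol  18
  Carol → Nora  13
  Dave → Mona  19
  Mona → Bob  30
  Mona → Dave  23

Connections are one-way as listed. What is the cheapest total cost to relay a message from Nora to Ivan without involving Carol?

Candidate routes:
Nora -> Mona -> Ivan: 18 + 27 = 45
The minimum is 45.

45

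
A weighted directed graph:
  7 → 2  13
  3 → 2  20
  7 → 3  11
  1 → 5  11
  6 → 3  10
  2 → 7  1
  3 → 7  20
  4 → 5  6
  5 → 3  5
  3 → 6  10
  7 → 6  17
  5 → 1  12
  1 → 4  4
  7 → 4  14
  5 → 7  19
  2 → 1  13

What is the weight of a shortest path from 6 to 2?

Paths from 6 to 2:
6 → 3 → 7 → 2: 10 + 20 + 13 = 43
6 → 3 → 2: 10 + 20 = 30
The minimum is 30.

30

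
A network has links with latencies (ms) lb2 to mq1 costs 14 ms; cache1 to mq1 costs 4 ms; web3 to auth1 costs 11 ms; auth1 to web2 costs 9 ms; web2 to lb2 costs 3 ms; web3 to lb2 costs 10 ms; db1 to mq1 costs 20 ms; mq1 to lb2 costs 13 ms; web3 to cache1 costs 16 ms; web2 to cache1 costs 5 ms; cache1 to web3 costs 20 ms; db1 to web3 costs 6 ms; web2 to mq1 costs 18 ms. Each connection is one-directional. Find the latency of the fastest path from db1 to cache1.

Paths from db1 to cache1:
db1 → web3 → auth1 → web2 → cache1: 6 + 11 + 9 + 5 = 31
db1 → web3 → cache1: 6 + 16 = 22
Best route has total 22 ms.

22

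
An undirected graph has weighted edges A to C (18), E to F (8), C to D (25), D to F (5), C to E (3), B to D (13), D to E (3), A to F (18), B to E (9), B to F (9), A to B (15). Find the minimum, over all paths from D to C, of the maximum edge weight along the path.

Comparing a few candidate routes:
D→F→B→E→C: max(5, 9, 9, 3) = 9
D→E→C: max(3, 3) = 3
D→F→E→C: max(5, 8, 3) = 8
D→B→F→E→C: max(13, 9, 8, 3) = 13
Best route has worst link 3.

3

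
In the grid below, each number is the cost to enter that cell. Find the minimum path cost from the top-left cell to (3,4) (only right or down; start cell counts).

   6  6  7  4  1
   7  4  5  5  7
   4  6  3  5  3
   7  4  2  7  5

Cheapest: r0c0 r0c1 r1c1 r1c2 r2c2 r2c3 r2c4 r3c4
  6 + 6 + 4 + 5 + 3 + 5 + 3 + 5 = 37
For comparison, the top-then-right route costs 39.

37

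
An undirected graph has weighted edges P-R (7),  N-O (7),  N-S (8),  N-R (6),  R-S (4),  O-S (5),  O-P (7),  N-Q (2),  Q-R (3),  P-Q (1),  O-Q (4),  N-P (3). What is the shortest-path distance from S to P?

8

Some routes from S to P:
S → N → P: 8 + 3 = 11
S → O → P: 5 + 7 = 12
S → R → P: 4 + 7 = 11
S → N → Q → P: 8 + 2 + 1 = 11
S → R → Q → P: 4 + 3 + 1 = 8
S → O → Q → P: 5 + 4 + 1 = 10
Shortest: 8.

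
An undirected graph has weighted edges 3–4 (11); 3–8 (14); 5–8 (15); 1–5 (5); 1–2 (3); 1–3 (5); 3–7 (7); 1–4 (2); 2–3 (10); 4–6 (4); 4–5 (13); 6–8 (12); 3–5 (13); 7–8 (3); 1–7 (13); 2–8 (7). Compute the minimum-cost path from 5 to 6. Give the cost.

Checking several routes:
5-1-3-4-6: 5 + 5 + 11 + 4 = 25
5-1-4-6: 5 + 2 + 4 = 11
5-3-1-4-6: 13 + 5 + 2 + 4 = 24
5-4-6: 13 + 4 = 17
Shortest: 11.

11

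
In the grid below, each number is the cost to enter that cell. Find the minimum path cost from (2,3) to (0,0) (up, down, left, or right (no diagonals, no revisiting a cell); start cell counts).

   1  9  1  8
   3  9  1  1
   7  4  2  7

20

Take r2c3 r1c3 r1c2 r0c2 r0c1 r0c0 for a total of 7 + 1 + 1 + 1 + 9 + 1 = 20.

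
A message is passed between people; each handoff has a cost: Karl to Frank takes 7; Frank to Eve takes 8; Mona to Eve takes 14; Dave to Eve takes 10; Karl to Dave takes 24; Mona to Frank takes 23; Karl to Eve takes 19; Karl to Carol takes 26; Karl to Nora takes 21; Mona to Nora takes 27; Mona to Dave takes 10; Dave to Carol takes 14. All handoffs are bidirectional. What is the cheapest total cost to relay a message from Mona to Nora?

A few of the Mona→Nora routes:
Mona -> Eve -> Karl -> Nora: 14 + 19 + 21 = 54
Mona -> Frank -> Karl -> Nora: 23 + 7 + 21 = 51
Mona -> Dave -> Karl -> Nora: 10 + 24 + 21 = 55
Mona -> Eve -> Frank -> Karl -> Nora: 14 + 8 + 7 + 21 = 50
Mona -> Nora: 27
Shortest: 27.

27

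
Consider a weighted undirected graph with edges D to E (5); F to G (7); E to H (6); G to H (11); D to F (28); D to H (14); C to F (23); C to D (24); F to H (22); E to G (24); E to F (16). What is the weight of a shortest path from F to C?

23

Checking several routes:
F - E - D - C: 16 + 5 + 24 = 45
F - D - C: 28 + 24 = 52
F - H - E - D - C: 22 + 6 + 5 + 24 = 57
F - G - H - E - D - C: 7 + 11 + 6 + 5 + 24 = 53
F - G - H - D - C: 7 + 11 + 14 + 24 = 56
F - C: 23
Best route has total 23.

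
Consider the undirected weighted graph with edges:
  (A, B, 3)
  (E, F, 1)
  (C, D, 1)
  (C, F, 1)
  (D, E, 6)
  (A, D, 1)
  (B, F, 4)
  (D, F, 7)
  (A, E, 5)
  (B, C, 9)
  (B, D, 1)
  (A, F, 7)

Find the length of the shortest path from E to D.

3

Comparing a few candidate routes:
E - D: 6
E - F - B - D: 1 + 4 + 1 = 6
E - F - C - D: 1 + 1 + 1 = 3
E - A - D: 5 + 1 = 6
Best route has total 3.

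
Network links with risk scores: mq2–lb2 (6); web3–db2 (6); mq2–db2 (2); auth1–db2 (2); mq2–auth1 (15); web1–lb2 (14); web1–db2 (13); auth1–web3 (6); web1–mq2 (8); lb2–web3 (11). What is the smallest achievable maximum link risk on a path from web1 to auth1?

8

A few of the web1→auth1 routes:
web1→mq2→db2→web3→auth1: max(8, 2, 6, 6) = 8
web1→mq2→db2→auth1: max(8, 2, 2) = 8
web1→mq2→lb2→web3→db2→auth1: max(8, 6, 11, 6, 2) = 11
web1→mq2→lb2→web3→auth1: max(8, 6, 11, 6) = 11
Best route has worst link 8.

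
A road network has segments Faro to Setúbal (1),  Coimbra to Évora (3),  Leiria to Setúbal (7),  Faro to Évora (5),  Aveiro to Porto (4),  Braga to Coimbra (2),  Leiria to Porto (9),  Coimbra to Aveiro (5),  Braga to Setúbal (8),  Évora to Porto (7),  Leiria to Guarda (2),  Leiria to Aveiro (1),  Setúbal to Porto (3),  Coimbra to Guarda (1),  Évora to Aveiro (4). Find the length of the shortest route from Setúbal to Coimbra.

Some routes from Setúbal to Coimbra:
Setúbal → Faro → Évora → Coimbra: 1 + 5 + 3 = 9
Setúbal → Leiria → Guarda → Coimbra: 7 + 2 + 1 = 10
Setúbal → Porto → Aveiro → Leiria → Guarda → Coimbra: 3 + 4 + 1 + 2 + 1 = 11
Setúbal → Braga → Coimbra: 8 + 2 = 10
Setúbal → Porto → Évora → Coimbra: 3 + 7 + 3 = 13
Setúbal → Porto → Aveiro → Coimbra: 3 + 4 + 5 = 12
Shortest: 9 km.

9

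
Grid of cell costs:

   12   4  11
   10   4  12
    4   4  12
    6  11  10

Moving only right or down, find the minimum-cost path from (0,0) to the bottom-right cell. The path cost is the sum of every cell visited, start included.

Best path: r0c0 -> r0c1 -> r1c1 -> r2c1 -> r3c1 -> r3c2
Cost: 12 + 4 + 4 + 4 + 11 + 10 = 45
For comparison, the top-then-right route costs 61.

45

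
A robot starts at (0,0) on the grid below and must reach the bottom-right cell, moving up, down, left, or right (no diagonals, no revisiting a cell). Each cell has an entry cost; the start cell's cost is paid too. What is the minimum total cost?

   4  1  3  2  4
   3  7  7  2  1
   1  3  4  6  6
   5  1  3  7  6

Path [0,0]→[0,1]→[0,2]→[0,3]→[1,3]→[1,4]→[2,4]→[3,4]: 4 + 1 + 3 + 2 + 2 + 1 + 6 + 6 = 25.

25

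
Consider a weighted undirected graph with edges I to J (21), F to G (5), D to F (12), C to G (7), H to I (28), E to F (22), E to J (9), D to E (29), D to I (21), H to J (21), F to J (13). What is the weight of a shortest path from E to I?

Some routes from E to I:
E - J - I: 9 + 21 = 30
E - J - F - D - I: 9 + 13 + 12 + 21 = 55
E - D - I: 29 + 21 = 50
Shortest: 30.

30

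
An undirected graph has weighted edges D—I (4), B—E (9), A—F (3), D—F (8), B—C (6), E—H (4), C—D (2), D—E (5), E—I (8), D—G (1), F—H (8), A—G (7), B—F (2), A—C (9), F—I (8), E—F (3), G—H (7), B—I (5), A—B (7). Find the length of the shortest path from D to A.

Checking several routes:
D → G → A: 1 + 7 = 8
D → C → B → F → A: 2 + 6 + 2 + 3 = 13
D → F → A: 8 + 3 = 11
D → E → F → A: 5 + 3 + 3 = 11
D → I → B → F → A: 4 + 5 + 2 + 3 = 14
D → C → A: 2 + 9 = 11
Shortest: 8.

8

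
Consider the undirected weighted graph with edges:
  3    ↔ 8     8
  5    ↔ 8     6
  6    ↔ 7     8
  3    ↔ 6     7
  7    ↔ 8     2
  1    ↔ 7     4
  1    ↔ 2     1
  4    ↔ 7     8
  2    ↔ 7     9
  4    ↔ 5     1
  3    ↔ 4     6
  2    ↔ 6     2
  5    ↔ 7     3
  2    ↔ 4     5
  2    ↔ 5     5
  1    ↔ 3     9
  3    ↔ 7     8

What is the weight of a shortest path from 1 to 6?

3

Some routes from 1 to 6:
1-7-6: 4 + 8 = 12
1-3-6: 9 + 7 = 16
1-2-6: 1 + 2 = 3
1-7-5-2-6: 4 + 3 + 5 + 2 = 14
1-7-2-6: 4 + 9 + 2 = 15
1-7-5-4-2-6: 4 + 3 + 1 + 5 + 2 = 15
Best route has total 3.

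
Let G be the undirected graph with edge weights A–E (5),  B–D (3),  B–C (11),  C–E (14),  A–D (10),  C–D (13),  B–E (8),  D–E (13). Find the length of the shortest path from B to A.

A few of the B→A routes:
B-C-E-A: 11 + 14 + 5 = 30
B-D-A: 3 + 10 = 13
B-D-E-A: 3 + 13 + 5 = 21
B-E-A: 8 + 5 = 13
The minimum is 13.

13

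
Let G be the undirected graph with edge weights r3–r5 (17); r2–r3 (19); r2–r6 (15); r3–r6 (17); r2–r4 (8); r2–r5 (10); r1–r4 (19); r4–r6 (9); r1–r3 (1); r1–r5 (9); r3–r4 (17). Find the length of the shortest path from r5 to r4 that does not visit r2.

Candidate routes:
r5 - r1 - r3 - r4: 9 + 1 + 17 = 27
r5 - r1 - r3 - r6 - r4: 9 + 1 + 17 + 9 = 36
r5 - r3 - r6 - r4: 17 + 17 + 9 = 43
r5 - r3 - r1 - r4: 17 + 1 + 19 = 37
r5 - r1 - r4: 9 + 19 = 28
r5 - r3 - r4: 17 + 17 = 34
Best route has total 27.

27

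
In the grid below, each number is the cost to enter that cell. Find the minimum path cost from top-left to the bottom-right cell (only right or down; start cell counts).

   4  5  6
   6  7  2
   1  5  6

22

Path r0c0 → r1c0 → r2c0 → r2c1 → r2c2: 4 + 6 + 1 + 5 + 6 = 22.
(Top row then right column would cost 23.)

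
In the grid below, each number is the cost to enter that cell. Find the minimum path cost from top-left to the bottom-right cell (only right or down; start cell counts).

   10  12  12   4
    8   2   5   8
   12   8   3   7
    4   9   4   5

37

Take r0c0→r1c0→r1c1→r1c2→r2c2→r3c2→r3c3 for a total of 10 + 8 + 2 + 5 + 3 + 4 + 5 = 37.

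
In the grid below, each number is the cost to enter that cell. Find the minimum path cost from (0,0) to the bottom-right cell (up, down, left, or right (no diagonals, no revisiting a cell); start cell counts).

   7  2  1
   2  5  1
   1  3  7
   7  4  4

21

Best path: r0c0 -> r1c0 -> r2c0 -> r2c1 -> r3c1 -> r3c2
Cost: 7 + 2 + 1 + 3 + 4 + 4 = 21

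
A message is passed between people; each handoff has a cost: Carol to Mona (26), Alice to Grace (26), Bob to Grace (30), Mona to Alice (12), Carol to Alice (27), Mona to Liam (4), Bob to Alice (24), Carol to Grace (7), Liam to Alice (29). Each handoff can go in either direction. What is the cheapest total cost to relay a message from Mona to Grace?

Comparing a few candidate routes:
Mona - Alice - Grace: 12 + 26 = 38
Mona - Alice - Carol - Grace: 12 + 27 + 7 = 46
Mona - Alice - Bob - Grace: 12 + 24 + 30 = 66
Mona - Liam - Alice - Grace: 4 + 29 + 26 = 59
Mona - Carol - Grace: 26 + 7 = 33
Best route has total 33.

33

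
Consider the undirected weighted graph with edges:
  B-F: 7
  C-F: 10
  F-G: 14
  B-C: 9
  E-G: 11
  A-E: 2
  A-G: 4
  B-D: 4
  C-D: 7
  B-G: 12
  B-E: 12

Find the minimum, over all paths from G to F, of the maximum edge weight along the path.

12

Some routes from G to F:
G → A → E → B → D → C → F: max(4, 2, 12, 4, 7, 10) = 12
G → A → E → B → C → F: max(4, 2, 12, 9, 10) = 12
G → A → E → B → F: max(4, 2, 12, 7) = 12
Best route has worst link 12.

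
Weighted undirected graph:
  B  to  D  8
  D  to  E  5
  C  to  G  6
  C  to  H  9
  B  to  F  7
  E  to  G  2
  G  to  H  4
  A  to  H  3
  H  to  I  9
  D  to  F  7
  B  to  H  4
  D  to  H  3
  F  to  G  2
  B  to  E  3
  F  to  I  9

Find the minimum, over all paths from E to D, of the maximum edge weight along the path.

4

Comparing a few candidate routes:
E-D: max(5) = 5
E-B-H-D: max(3, 4, 3) = 4
E-G-H-D: max(2, 4, 3) = 4
Best route has worst link 4.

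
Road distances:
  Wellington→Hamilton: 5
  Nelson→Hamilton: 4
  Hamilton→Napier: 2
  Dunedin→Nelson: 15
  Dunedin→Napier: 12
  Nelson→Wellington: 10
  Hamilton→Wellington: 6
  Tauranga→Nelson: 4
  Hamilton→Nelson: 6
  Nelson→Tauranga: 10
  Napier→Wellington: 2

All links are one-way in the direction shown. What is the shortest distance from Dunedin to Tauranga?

25

Paths from Dunedin to Tauranga:
Dunedin→Nelson→Tauranga: 15 + 10 = 25
Dunedin→Napier→Wellington→Hamilton→Nelson→Tauranga: 12 + 2 + 5 + 6 + 10 = 35
Best route has total 25.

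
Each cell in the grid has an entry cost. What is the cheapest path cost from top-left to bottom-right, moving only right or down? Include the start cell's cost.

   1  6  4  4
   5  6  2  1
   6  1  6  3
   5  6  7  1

18

One optimal route is [0,0] -> [0,1] -> [0,2] -> [1,2] -> [1,3] -> [2,3] -> [3,3].
Its cost is 1 + 6 + 4 + 2 + 1 + 3 + 1 = 18.
For comparison, the top-then-right route costs 20.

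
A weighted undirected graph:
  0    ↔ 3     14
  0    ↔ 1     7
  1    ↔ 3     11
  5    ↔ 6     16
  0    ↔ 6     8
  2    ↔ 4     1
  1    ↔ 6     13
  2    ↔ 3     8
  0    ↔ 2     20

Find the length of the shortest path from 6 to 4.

29

A few of the 6→4 routes:
6-1-3-2-4: 13 + 11 + 8 + 1 = 33
6-0-3-2-4: 8 + 14 + 8 + 1 = 31
6-0-2-4: 8 + 20 + 1 = 29
6-1-0-3-2-4: 13 + 7 + 14 + 8 + 1 = 43
6-1-0-2-4: 13 + 7 + 20 + 1 = 41
6-0-1-3-2-4: 8 + 7 + 11 + 8 + 1 = 35
Best route has total 29.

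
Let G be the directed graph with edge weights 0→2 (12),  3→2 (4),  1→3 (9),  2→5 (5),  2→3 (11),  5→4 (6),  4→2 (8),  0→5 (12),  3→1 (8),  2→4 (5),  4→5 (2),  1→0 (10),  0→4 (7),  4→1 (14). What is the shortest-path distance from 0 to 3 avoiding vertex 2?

30

Routes from 0 to 3 avoiding 2:
0 → 4 → 1 → 3: 7 + 14 + 9 = 30
0 → 5 → 4 → 1 → 3: 12 + 6 + 14 + 9 = 41
Shortest: 30.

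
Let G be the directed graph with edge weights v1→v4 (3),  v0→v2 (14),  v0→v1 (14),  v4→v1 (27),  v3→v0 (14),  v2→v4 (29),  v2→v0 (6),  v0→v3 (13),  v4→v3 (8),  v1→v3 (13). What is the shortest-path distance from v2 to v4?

Routes from v2 to v4:
v2→v4: 29
v2→v0→v1→v4: 6 + 14 + 3 = 23
Shortest: 23.

23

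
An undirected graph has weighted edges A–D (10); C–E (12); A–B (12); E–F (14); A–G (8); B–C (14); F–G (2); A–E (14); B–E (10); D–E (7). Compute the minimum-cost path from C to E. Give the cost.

Comparing a few candidate routes:
C -> B -> A -> E: 14 + 12 + 14 = 40
C -> B -> E: 14 + 10 = 24
C -> E: 12
C -> B -> A -> D -> E: 14 + 12 + 10 + 7 = 43
The minimum is 12.

12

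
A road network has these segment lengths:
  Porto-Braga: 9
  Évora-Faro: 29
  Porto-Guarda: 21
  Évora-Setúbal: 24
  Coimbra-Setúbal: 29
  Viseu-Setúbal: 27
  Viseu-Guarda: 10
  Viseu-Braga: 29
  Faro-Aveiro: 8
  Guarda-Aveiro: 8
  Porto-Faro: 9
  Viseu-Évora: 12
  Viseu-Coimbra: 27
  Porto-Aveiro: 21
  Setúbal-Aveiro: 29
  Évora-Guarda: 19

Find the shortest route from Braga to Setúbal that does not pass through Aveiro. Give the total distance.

Comparing a few candidate routes:
Braga-Porto-Guarda-Viseu-Setúbal: 9 + 21 + 10 + 27 = 67
Braga-Viseu-Évora-Setúbal: 29 + 12 + 24 = 65
Braga-Viseu-Setúbal: 29 + 27 = 56
Best route has total 56.

56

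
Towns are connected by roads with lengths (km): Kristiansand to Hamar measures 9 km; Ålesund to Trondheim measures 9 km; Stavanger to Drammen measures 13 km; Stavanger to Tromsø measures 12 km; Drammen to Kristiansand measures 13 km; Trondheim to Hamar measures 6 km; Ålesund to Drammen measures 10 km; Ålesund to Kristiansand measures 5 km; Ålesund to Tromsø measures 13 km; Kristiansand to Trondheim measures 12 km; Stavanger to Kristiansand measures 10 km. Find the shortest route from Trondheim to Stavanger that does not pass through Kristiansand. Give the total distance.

Routes from Trondheim to Stavanger avoiding Kristiansand:
Trondheim - Ålesund - Tromsø - Stavanger: 9 + 13 + 12 = 34
Trondheim - Ålesund - Drammen - Stavanger: 9 + 10 + 13 = 32
Shortest: 32 km.

32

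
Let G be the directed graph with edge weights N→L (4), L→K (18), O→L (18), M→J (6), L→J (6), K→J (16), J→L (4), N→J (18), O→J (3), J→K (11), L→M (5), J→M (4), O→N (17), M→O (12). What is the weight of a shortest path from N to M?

9

Candidate routes:
N → L → J → M: 4 + 6 + 4 = 14
N → J → M: 18 + 4 = 22
N → J → L → M: 18 + 4 + 5 = 27
N → L → K → J → M: 4 + 18 + 16 + 4 = 42
N → L → M: 4 + 5 = 9
Shortest: 9.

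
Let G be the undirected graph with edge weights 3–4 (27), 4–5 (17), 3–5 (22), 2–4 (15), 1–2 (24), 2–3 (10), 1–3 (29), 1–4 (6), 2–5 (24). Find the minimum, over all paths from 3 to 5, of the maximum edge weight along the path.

17

Some routes from 3 to 5:
3-5: max(22) = 22
3-2-5: max(10, 24) = 24
3-2-4-5: max(10, 15, 17) = 17
The minimum achievable maximum is 17.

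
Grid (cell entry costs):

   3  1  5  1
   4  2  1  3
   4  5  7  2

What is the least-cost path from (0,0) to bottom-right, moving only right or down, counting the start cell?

Path [0,0]→[0,1]→[1,1]→[1,2]→[1,3]→[2,3]: 3 + 1 + 2 + 1 + 3 + 2 = 12.
(Top row then right column would cost 15.)

12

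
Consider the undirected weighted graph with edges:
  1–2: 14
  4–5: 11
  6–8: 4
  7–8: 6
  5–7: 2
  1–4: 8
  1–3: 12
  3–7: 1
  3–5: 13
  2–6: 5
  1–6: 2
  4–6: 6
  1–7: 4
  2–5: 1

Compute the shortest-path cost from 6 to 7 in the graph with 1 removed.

8

Routes from 6 to 7 avoiding 1:
6 -> 8 -> 7: 4 + 6 = 10
6 -> 2 -> 5 -> 7: 5 + 1 + 2 = 8
6 -> 4 -> 5 -> 3 -> 7: 6 + 11 + 13 + 1 = 31
6 -> 4 -> 5 -> 7: 6 + 11 + 2 = 19
6 -> 2 -> 5 -> 3 -> 7: 5 + 1 + 13 + 1 = 20
Best route has total 8.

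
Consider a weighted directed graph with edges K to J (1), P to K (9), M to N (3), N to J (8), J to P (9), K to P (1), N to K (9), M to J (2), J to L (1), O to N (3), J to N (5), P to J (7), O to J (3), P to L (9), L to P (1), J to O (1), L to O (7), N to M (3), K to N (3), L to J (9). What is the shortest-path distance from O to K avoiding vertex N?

Candidate routes:
O - J - P - K: 3 + 9 + 9 = 21
O - J - L - P - K: 3 + 1 + 1 + 9 = 14
The minimum is 14.

14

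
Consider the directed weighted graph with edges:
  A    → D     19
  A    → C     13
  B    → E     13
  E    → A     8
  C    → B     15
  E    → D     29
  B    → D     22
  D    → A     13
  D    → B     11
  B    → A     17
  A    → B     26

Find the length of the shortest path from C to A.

Routes from C to A:
C-B-E-A: 15 + 13 + 8 = 36
C-B-A: 15 + 17 = 32
C-B-E-D-A: 15 + 13 + 29 + 13 = 70
C-B-D-A: 15 + 22 + 13 = 50
Shortest: 32.

32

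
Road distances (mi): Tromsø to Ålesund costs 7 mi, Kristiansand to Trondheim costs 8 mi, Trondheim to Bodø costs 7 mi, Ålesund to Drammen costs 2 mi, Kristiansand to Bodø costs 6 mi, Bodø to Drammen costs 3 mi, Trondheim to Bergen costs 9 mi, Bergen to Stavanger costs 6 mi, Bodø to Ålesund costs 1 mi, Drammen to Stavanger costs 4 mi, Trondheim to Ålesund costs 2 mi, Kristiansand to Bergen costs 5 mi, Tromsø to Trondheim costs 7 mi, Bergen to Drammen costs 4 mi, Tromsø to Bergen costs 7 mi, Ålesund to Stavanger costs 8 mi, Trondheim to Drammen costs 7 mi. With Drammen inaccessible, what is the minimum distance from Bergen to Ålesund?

Comparing a few candidate routes:
Bergen→Kristiansand→Bodø→Ålesund: 5 + 6 + 1 = 12
Bergen→Tromsø→Ålesund: 7 + 7 = 14
Bergen→Kristiansand→Trondheim→Ålesund: 5 + 8 + 2 = 15
Bergen→Stavanger→Ålesund: 6 + 8 = 14
Bergen→Trondheim→Ålesund: 9 + 2 = 11
The minimum is 11 mi.

11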